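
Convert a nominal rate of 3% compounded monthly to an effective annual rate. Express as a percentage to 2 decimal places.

3.04%

One year is 12 periods at 0.0025 each: (1 + 0.0025)^12 ≈ 1.030416.
EAR = 1.030416 − 1 ≈ 3.04160%.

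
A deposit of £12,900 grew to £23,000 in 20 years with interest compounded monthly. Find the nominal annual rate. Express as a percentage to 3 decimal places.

The 240-period growth factor is 23,000/12,900 = 1.78295.
r/12 = 1.78295^(1/240) − 1 ≈ 0.00241235, so r ≈ 12·0.00241235 = 2.89482%.

2.895%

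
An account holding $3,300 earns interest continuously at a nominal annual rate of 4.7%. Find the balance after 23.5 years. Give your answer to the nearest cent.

A = P·e^(rt) = 3,300·e^(0.047·23.5) = 3,300·e^1.1045.
e^1.1045 ≈ 3.017715234, so A ≈ 9,958.4603.

$9,958.46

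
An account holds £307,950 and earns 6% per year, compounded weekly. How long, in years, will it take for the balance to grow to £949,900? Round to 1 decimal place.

(1 + 0.00115385)^(52t) = 949,900/307,950 = 3.0846.
52t·ln(1 + 0.00115385) = ln(3.0846); 52t = 1.1264/0.00115318 ≈ 976.7931.
t ≈ 18.7845 years.

18.8 years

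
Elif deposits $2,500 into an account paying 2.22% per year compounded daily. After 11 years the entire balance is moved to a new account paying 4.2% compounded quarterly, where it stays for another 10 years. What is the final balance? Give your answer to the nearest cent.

$4,846.68

Phase 1: 2,500·(1 + 0.0222/365)^4015 ≈ 3,191.4754.
Phase 2: 3,191.4754·(1 + 0.0105)^40 ≈ 4,846.6785.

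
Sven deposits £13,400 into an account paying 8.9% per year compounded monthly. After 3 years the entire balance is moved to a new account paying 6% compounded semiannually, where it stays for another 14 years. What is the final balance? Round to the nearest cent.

£40,001.46

Phase 1: 13,400·(1 + 0.089/12)^36 ≈ 17,483.7076.
Phase 2: 17,483.7076·(1 + 0.03)^28 ≈ 40,001.4584.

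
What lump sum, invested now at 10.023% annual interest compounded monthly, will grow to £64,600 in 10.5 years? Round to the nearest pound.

Growth factor = (1 + 0.0083525)^126 ≈ 2.8520675095.
P = 64,600/2.8520675095 ≈ 22,650.2352.

£22,650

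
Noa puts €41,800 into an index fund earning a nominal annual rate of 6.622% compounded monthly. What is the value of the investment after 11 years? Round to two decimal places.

Growth factor = (1 + 0.06622/12)^132 ≈ 2.0676599963.
A ≈ 41,800 × 2.0676599963 ≈ 86,428.1878.

€86,428.19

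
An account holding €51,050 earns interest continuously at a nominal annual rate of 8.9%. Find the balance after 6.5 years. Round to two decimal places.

€91,040.60

A = P·e^(rt) = 51,050·e^(0.089·6.5) = 51,050·e^0.5785.
e^0.5785 ≈ 1.7833613814, so A ≈ 91,040.5985.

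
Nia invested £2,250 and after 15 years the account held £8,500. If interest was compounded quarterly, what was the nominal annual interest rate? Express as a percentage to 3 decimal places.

The 60-period growth factor is 8,500/2,250 = 3.77778.
r/4 = 3.77778^(1/60) − 1 ≈ 0.0223994, so r ≈ 4·0.0223994 = 8.95978%.

8.960%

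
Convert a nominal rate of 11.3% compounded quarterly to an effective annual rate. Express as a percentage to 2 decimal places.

11.79%

One year is 4 periods at 0.02825 each: (1 + 0.02825)^4 ≈ 1.117879.
EAR = 1.117879 − 1 ≈ 11.78792%.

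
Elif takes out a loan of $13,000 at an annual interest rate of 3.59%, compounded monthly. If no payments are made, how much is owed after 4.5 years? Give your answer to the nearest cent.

$15,275.62

Periodic rate = 3.59%/12 = 0.00299167; periods = 12·4.5 = 54.
A = 13,000·(1 + 0.0359/12)^54 ≈ 13,000·1.1750478016 ≈ 15,275.6214.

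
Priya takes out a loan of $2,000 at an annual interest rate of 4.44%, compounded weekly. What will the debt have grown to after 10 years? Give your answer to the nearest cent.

Periodic rate = 4.44%/52 = 0.000853846; periods = 52·10 = 520.
A = 2,000·(1 + 0.0444/52)^520 ≈ 2,000·1.55863518 ≈ 3,117.2704.

$3,117.27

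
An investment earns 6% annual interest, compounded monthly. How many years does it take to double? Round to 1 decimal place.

(1 + 0.005)^(12t) = 2.
12t = ln 2 / ln(1 + 0.005) ≈ 0.69315/0.00498754 ≈ 138.9757.
t ≈ 11.5813.

11.6 years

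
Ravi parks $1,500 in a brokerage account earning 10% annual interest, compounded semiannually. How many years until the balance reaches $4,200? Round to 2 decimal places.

10.55 years

(1 + 0.05)^(2t) = 4,200/1,500 = 2.8.
2t·ln(1 + 0.05) = ln(2.8); 2t = 1.0296/0.0487902 ≈ 21.1030.
t ≈ 10.5515 years.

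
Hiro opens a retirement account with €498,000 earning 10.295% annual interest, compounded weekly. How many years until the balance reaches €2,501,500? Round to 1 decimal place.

(1 + 0.00197981)^(52t) = 2,501,500/498,000 = 5.0231.
52t·ln(1 + 0.00197981) = ln(5.0231); 52t = 1.614/0.00197785 ≈ 816.0606.
t ≈ 15.6935 years.

15.7 years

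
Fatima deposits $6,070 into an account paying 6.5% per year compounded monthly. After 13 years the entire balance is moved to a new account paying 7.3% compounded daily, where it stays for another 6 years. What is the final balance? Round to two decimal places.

$21,846.36

Phase 1: 6,070·(1 + 0.065/12)^156 ≈ 14,098.6394.
Phase 2: 14,098.6394·(1 + 0.0002)^2190 ≈ 21,846.3640.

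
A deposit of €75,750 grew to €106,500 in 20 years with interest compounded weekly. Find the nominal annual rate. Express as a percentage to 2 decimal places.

1.70%

The 1040-period growth factor is 106,500/75,750 = 1.40594.
r/52 = 1.40594^(1/1040) − 1 ≈ 0.000327656, so r ≈ 52·0.000327656 = 1.70381%.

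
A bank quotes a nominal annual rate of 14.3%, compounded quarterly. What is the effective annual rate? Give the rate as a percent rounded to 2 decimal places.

15.09%

EAR = (1 + 14.3%/4)^4 − 1 = (1 + 0.03575)^4 − 1.
(1 + 0.03575)^4 ≈ 1.150853, so EAR ≈ 15.08528%.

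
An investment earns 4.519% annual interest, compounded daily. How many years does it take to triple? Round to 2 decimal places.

(1 + 0.000123808)^(365t) = 3.
365t = ln 3 / ln(1 + 0.000123808) ≈ 1.0986/0.000123801 ≈ 8874.0497.
t ≈ 24.3125.

24.31 years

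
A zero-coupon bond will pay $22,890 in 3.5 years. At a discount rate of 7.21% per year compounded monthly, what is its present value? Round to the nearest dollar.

Periodic rate = 7.21%/12 = 0.00600833; 42 periods.
P = 22,890/(1 + 0.0721/12)^42 ≈ 22,890/1.2860749705 ≈ 17,798.3403.

$17,798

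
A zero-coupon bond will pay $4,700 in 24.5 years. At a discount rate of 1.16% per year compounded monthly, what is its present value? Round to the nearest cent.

Periodic rate = 1.16%/12 = 0.000966667; 294 periods.
P = 4,700/(1 + 0.0116/12)^294 ≈ 4,700/1.328516259 ≈ 3,537.7813.

$3,537.78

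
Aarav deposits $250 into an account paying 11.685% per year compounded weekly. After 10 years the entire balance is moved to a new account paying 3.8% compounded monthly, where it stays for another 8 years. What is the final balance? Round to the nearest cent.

Phase 1: 250·(1 + 0.11685/52)^520 ≈ 803.2372.
Phase 2: 803.2372·(1 + 0.038/12)^96 ≈ 1,088.0797.

$1,088.08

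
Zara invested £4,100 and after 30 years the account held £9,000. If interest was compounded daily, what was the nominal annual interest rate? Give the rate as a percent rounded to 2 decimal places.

2.62%

The 10950-period growth factor is 9,000/4,100 = 2.19512.
r/365 = 2.19512^(1/10950) − 1 ≈ 0.0000718051, so r ≈ 365·0.0000718051 = 2.62089%.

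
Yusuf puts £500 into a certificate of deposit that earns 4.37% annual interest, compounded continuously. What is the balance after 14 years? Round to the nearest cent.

A = P·e^(rt) = 500·e^(0.0437·14) = 500·e^0.6118.
e^0.6118 ≈ 1.84374716, so A ≈ 921.8736.

£921.87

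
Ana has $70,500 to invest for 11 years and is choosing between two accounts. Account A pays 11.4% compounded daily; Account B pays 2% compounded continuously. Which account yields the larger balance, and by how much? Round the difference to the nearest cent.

A: (1 + 0.114/365)^4015 ≈ 3.50364624545, so 70,500 × 3.50364624545 ≈ 247,007.0603.
B: e^(0.02·11) = e^0.22 ≈ 1.2460767306, so 70,500 × 1.2460767306 ≈ 87,848.4095.
Difference ≈ 159,158.6508 in favor of A.

Account A, by $159,158.65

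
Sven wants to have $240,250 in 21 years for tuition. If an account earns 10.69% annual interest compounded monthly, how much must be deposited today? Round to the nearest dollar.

$25,706

Periodic rate = 10.69%/12 = 0.00890833; 252 periods.
P = 240,250/(1 + 0.1069/12)^252 ≈ 240,250/9.34610642269 ≈ 25,705.8918.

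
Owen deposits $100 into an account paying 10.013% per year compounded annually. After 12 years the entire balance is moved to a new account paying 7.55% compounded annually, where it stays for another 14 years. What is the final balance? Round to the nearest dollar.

$871

After 12 years at 10.013%: 100 × 3.14288213 ≈ 314.2882.
Then 14 years at 7.55%: 314.2882 × 2.77042123 ≈ 870.7107.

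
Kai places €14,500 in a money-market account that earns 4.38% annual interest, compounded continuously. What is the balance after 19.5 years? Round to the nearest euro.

€34,064

A = P·e^(rt) = 14,500·e^(0.0438·19.5) = 14,500·e^0.8541.
e^0.8541 ≈ 2.3492590957, so A ≈ 34,064.2569.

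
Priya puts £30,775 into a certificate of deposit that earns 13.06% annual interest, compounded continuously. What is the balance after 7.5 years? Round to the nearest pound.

£81,958

A = P·e^(rt) = 30,775·e^(0.1306·7.5) = 30,775·e^0.9795.
e^0.9795 ≈ 2.6631243468, so A ≈ 81,957.6518.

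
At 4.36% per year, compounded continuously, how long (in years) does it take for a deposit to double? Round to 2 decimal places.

15.90 years

e^(0.0436t) = 2, so 0.0436t = ln 2 ≈ 0.69315.
t ≈ 0.69315/0.0436 ≈ 15.8979.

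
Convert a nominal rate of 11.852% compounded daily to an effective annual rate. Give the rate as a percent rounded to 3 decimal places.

One year is 365 periods at 0.000324712 each: (1 + 0.000324712)^365 ≈ 1.125808.
EAR = 1.125808 − 1 ≈ 12.58077%.

12.581%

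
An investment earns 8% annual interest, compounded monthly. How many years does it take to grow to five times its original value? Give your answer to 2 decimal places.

20.18 years

(1 + 0.00666667)^(12t) = 5.
12t = ln 5 / ln(1 + 0.00666667) ≈ 1.6094/0.00664454 ≈ 242.2195.
t ≈ 20.1850.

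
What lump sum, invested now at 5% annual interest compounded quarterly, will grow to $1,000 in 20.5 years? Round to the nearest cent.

$361.08

Growth factor = (1 + 0.0125)^82 ≈ 2.76944417.
P = 1,000/2.76944417 ≈ 361.0833.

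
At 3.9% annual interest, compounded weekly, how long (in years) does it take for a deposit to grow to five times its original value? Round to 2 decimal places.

41.28 years

(1 + 0.00075)^(52t) = 5.
52t = ln 5 / ln(1 + 0.00075) ≈ 1.6094/0.000749719 ≈ 2146.7218.
t ≈ 41.2831.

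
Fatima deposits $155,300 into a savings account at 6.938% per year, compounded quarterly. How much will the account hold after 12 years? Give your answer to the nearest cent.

$354,525.68

Growth factor = (1 + 0.017345)^48 ≈ 2.28284402211.
A ≈ 155,300 × 2.28284402211 ≈ 354,525.6766.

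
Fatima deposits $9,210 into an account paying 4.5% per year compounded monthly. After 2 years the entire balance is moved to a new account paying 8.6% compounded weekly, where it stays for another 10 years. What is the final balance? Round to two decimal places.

Phase 1: 9,210·(1 + 0.00375)^24 ≈ 10,075.6490.
Phase 2: 10,075.6490·(1 + 0.086/52)^520 ≈ 23,793.4695.

$23,793.47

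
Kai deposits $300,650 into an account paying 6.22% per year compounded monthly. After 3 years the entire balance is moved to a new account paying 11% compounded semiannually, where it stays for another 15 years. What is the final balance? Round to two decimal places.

After 3 years at 6.22%: 300,650 × 1.204564462447 ≈ 362,152.3056.
Then 15 years at 11%: 362,152.3056 × 4.983951288395 ≈ 1,804,949.4503.

$1,804,949.45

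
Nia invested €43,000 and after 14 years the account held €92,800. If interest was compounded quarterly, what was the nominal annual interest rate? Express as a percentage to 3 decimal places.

The 56-period growth factor is 92,800/43,000 = 2.15814.
r/4 = 2.15814^(1/56) − 1 ≈ 0.0138313, so r ≈ 4·0.0138313 = 5.53253%.

5.533%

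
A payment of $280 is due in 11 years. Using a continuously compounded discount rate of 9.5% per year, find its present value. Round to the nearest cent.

P = A·e^(−rt) = 280·e^(−1.045).
e^(−1.045) ≈ 0.351691819, so P ≈ 98.4737.

$98.47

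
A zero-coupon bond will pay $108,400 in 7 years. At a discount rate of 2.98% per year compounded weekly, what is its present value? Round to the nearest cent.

$87,995.69

Growth factor = (1 + 0.0298/52)^364 ≈ 1.23187851329.
P = 108,400/1.23187851329 ≈ 87,995.6902.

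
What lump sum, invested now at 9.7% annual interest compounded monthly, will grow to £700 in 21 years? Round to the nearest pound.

£92

Periodic rate = 9.7%/12 = 0.00808333; 252 periods.
P = 700/(1 + 0.097/12)^252 ≈ 700/7.60504029 ≈ 92.0442.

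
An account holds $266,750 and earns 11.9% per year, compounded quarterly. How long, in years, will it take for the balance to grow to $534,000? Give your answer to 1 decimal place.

We need (1 + 0.02975)^(4t) = 2.0019, so 4t = ln 2.0019 / ln 1.02975 ≈ 23.6759.
t ≈ 23.6759/4 = 5.9190 years.

5.9 years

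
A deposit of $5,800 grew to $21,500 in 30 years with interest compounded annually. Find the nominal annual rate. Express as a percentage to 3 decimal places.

4.464%

(1 + r)^30 = 21,500/5,800 = 3.7069.
1 + r = 3.7069^(1/30) ≈ 1.044641, so r ≈ 0.0446409.
r ≈ 4.46409%.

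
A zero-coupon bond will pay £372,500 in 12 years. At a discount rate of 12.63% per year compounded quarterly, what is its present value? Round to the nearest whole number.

Growth factor = (1 + 0.031575)^48 ≈ 4.44671003843.
P = 372,500/4.44671003843 ≈ 83,769.7976.

£83,770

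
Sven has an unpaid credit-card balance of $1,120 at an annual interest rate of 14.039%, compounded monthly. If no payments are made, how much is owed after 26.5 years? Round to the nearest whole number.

$45,244

Periodic rate = 14.039%/12 = 0.0116992; periods = 12·26.5 = 318.
A = 1,120·(1 + 0.14039/12)^318 ≈ 1,120·40.39640717 ≈ 45,243.9760.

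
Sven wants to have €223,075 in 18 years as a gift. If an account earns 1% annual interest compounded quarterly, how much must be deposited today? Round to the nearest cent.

€186,369.76

Periodic rate = 1%/4 = 0.0025; 72 periods.
P = 223,075/(1 + 0.0025)^72 ≈ 223,075/1.19694846753 ≈ 186,369.7611.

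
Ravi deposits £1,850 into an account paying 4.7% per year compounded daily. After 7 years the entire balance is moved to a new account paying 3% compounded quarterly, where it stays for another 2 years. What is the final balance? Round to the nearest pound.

After 7 years at 4.7%: 1,850 × 1.389548424 ≈ 2,570.6646.
Then 2 years at 3%: 2,570.6646 × 1.061598848 ≈ 2,729.0146.

£2,729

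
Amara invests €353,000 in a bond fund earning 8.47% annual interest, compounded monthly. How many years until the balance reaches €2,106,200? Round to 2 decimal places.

(1 + 0.00705833)^(12t) = 2,106,200/353,000 = 5.9666.
12t·ln(1 + 0.00705833) = ln(5.9666); 12t = 1.7862/0.00703354 ≈ 253.9507.
t ≈ 21.1626 years.

21.16 years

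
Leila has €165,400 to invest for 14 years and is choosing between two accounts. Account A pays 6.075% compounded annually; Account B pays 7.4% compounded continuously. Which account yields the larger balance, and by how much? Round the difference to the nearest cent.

A: (1 + 0.06075)^14 ≈ 2.28340299387, so 165,400 × 2.28340299387 ≈ 377,674.8552.
B: e^(0.074·14) = e^1.036 ≈ 2.81792274988, so 165,400 × 2.81792274988 ≈ 466,084.4228.
Difference ≈ 88,409.5676 in favor of B.

Account B, by €88,409.57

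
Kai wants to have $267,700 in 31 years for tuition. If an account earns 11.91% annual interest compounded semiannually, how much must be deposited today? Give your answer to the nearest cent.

$7,415.12

Periodic rate = 11.91%/2 = 0.05955; 62 periods.
P = 267,700/(1 + 0.05955)^62 ≈ 267,700/36.1019167839 ≈ 7,415.1187.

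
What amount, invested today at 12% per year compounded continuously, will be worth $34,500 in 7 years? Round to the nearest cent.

$14,894.01

P = A·e^(−rt) = 34,500·e^(−0.84).
e^(−0.84) ≈ 0.43171052343, so P ≈ 14,894.0131.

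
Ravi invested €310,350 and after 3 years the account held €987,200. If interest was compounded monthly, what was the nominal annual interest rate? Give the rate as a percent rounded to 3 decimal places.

39.199%

The 36-period growth factor is 987,200/310,350 = 3.18092.
r/12 = 3.18092^(1/36) − 1 ≈ 0.0326659, so r ≈ 12·0.0326659 = 39.19902%.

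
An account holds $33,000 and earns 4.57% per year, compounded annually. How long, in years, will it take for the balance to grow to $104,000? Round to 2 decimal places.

We need (1 + 0.0457)^t = 3.1515, so t = ln 3.1515 / ln 1.0457 ≈ 25.6875.

25.69 years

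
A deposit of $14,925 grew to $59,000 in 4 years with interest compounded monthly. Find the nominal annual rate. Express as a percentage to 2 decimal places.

The 48-period growth factor is 59,000/14,925 = 3.9531.
r/12 = 3.9531^(1/48) − 1 ≈ 0.0290493, so r ≈ 12·0.0290493 = 34.85922%.

34.86%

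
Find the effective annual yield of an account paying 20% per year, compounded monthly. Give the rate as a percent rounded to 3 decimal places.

21.939%

One year is 12 periods at 0.0166667 each: (1 + 0.0166667)^12 ≈ 1.219391.
EAR = 1.219391 − 1 ≈ 21.93911%.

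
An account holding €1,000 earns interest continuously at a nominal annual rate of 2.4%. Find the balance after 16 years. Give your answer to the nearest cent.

A = P·e^(rt) = 1,000·e^(0.024·16) = 1,000·e^0.384.
e^0.384 ≈ 1.468145442, so A ≈ 1,468.1454.

€1,468.15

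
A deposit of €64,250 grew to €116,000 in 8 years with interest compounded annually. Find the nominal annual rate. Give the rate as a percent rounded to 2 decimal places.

(1 + r)^8 = 116,000/64,250 = 1.80545.
1 + r = 1.80545^(1/8) ≈ 1.076646, so r ≈ 0.0766464.
r ≈ 7.66464%.

7.66%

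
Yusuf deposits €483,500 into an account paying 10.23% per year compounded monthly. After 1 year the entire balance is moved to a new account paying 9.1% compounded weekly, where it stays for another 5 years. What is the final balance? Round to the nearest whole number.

€843,466

Phase 1: 483,500·(1 + 0.008525)^12 ≈ 535,348.3859.
Phase 2: 535,348.3859·(1 + 0.00175)^260 ≈ 843,466.3961.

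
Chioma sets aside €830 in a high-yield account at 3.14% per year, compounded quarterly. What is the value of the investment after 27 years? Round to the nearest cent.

€1,931.24

Periodic rate = 3.14%/4 = 0.00785; periods = 4·27 = 108.
A = 830·(1 + 0.00785)^108 ≈ 830·2.326790145 ≈ 1,931.2358.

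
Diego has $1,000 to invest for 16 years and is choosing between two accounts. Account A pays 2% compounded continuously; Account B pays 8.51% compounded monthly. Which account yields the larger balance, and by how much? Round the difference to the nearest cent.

Account B, by $2,506.60

Account A growth factor: e^(0.02·16) = e^0.32 ≈ 1.377127764; balance ≈ 1,377.1278.
Account B growth factor: (1 + 0.0851/12)^192 ≈ 3.88372482; balance ≈ 3,883.7248.
Account B is larger by 2,506.5971.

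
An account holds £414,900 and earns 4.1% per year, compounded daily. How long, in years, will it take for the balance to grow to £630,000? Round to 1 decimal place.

10.2 years

(1 + 0.000112329)^(365t) = 630,000/414,900 = 1.5184.
365t·ln(1 + 0.000112329) = ln(1.5184); 365t = 0.41768/0.000112322 ≈ 3718.6000.
t ≈ 10.1879 years.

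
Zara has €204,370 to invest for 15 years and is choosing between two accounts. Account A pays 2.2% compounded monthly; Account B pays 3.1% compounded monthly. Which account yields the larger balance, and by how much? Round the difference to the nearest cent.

Account A growth factor: (1 + 0.022/12)^180 ≈ 1.39054793765; balance ≈ 284,186.2820.
Account B growth factor: (1 + 0.031/12)^180 ≈ 1.59105991509; balance ≈ 325,164.9148.
Account B is larger by 40,978.6328.

Account B, by €40,978.63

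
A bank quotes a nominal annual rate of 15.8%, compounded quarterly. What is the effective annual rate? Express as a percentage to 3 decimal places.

16.761%

One year is 4 periods at 0.0395 each: (1 + 0.0395)^4 ≈ 1.16761.
EAR = 1.16761 − 1 ≈ 16.76105%.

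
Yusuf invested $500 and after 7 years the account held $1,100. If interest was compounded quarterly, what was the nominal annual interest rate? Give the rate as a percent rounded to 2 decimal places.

11.42%

The 28-period growth factor is 1,100/500 = 2.2.
r/4 = 2.2^(1/28) − 1 ≈ 0.0285594, so r ≈ 4·0.0285594 = 11.42376%.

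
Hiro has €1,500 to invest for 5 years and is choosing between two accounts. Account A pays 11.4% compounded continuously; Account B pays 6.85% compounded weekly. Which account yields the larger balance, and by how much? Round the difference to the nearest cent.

Account A, by €540.18

A: e^(0.114·5) = e^0.57 ≈ 1.768267051, so 1,500 × 1.768267051 ≈ 2,652.4006.
B: (1 + 0.0685/52)^260 ≈ 1.408146934, so 1,500 × 1.408146934 ≈ 2,112.2204.
Difference ≈ 540.1802 in favor of A.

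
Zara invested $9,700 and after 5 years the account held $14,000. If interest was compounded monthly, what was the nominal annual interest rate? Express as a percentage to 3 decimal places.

7.361%

The 60-period growth factor is 14,000/9,700 = 1.4433.
r/12 = 1.4433^(1/60) − 1 ≈ 0.00613426, so r ≈ 12·0.00613426 = 7.36111%.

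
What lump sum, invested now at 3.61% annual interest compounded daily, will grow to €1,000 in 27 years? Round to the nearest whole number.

€377

Periodic rate = 3.61%/365 = 0.0000989041; 9855 periods.
P = 1,000/(1 + 0.0361/365)^9855 ≈ 1,000/2.65024424 ≈ 377.3237.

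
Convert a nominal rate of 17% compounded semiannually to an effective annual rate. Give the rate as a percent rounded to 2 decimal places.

EAR = (1 + 17%/2)^2 − 1 = (1 + 0.085)^2 − 1.
(1 + 0.085)^2 ≈ 1.177225, so EAR ≈ 17.72250%.

17.72%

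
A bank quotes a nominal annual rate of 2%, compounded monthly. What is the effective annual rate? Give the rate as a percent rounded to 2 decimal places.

2.02%

One year is 12 periods at 0.00166667 each: (1 + 0.00166667)^12 ≈ 1.020184.
EAR = 1.020184 − 1 ≈ 2.01844%.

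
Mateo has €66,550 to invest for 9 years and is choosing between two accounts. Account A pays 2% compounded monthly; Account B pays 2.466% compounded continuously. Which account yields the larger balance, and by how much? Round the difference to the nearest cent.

A: (1 + 0.02/12)^108 ≈ 1.1970379932, so 66,550 × 1.1970379932 ≈ 79,662.8785.
B: e^(0.02466·9) = e^0.22194 ≈ 1.2484964658, so 66,550 × 1.2484964658 ≈ 83,087.4398.
Difference ≈ 3,424.5614 in favor of B.

Account B, by €3,424.56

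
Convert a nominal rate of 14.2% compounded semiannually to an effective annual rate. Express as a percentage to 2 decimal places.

14.70%

One year is 2 periods at 0.071 each: (1 + 0.071)^2 ≈ 1.147041.
EAR = 1.147041 − 1 ≈ 14.70410%.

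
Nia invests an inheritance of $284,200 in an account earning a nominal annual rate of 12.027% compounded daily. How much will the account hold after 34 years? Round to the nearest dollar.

$16,952,738

Growth factor = (1 + 0.12027/365)^12410 ≈ 59.650733282158.
A ≈ 284,200 × 59.650733282158 ≈ 16,952,738.3988.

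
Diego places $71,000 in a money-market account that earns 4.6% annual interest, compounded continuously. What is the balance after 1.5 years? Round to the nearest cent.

A = P·e^(rt) = 71,000·e^(0.046·1.5) = 71,000·e^0.069.
e^0.069 ≈ 1.0714362091, so A ≈ 76,071.9708.

$76,071.97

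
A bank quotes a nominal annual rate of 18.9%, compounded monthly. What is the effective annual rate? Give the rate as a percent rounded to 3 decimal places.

20.626%

One year is 12 periods at 0.01575 each: (1 + 0.01575)^12 ≈ 1.206263.
EAR = 1.206263 − 1 ≈ 20.62629%.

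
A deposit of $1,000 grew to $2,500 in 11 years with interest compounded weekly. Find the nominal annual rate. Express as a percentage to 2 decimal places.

8.34%

The 572-period growth factor is 2,500/1,000 = 2.5.
r/52 = 2.5^(1/572) − 1 ≈ 0.00160319, so r ≈ 52·0.00160319 = 8.33659%.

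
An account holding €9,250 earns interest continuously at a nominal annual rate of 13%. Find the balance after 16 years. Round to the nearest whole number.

€74,041

A = P·e^(rt) = 9,250·e^(0.13·16) = 9,250·e^2.08.
e^2.08 ≈ 8.0044689143, so A ≈ 74,041.3375.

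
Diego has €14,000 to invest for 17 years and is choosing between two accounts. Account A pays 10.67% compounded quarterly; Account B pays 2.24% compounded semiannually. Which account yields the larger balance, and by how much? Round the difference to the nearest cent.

Account A growth factor: (1 + 0.026675)^68 ≈ 5.9902246248; balance ≈ 83,863.1447.
Account B growth factor: (1 + 0.0112)^34 ≈ 1.4603604809; balance ≈ 20,445.0467.
Account A is larger by 63,418.0980.

Account A, by €63,418.10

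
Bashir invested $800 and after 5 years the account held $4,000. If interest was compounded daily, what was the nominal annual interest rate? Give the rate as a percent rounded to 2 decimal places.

32.20%

(1 + r/365)^1825 = 4,000/800 = 5.
1 + r/365 = 5^(1/1825) ≈ 1.000882, so r/365 ≈ 0.000882273.
r ≈ 365·0.000882273 = 32.20296%.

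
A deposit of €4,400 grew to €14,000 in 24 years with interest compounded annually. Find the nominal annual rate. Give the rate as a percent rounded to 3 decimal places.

(1 + r)^24 = 14,000/4,400 = 3.18182.
1 + r = 3.18182^(1/24) ≈ 1.049409, so r ≈ 0.0494091.
r ≈ 4.94091%.

4.941%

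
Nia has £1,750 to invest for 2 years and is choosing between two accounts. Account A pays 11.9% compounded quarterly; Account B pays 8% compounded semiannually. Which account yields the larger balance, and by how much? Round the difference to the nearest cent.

A: (1 + 0.02975)^8 ≈ 1.264312422, so 1,750 × 1.264312422 ≈ 2,212.5467.
B: (1 + 0.04)^4 ≈ 1.16985856, so 1,750 × 1.16985856 ≈ 2,047.2525.
Difference ≈ 165.2943 in favor of A.

Account A, by £165.29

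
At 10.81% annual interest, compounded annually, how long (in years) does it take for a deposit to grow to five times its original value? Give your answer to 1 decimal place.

(1 + 0.1081)^t = 5.
t = ln 5 / ln(1 + 0.1081) ≈ 1.6094/0.102647 ≈ 15.6794.

15.7 years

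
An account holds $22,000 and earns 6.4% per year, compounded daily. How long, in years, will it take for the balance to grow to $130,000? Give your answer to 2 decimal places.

27.76 years

(1 + 0.000175342)^(365t) = 130,000/22,000 = 5.9091.
365t·ln(1 + 0.000175342) = ln(5.9091); 365t = 1.7765/0.000175327 ≈ 10132.4441.
t ≈ 27.7601 years.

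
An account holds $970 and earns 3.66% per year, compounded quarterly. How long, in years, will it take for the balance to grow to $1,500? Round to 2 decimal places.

We need (1 + 0.00915)^(4t) = 1.5464, so 4t = ln 1.5464 / ln 1.00915 ≈ 47.8596.
t ≈ 47.8596/4 = 11.9649 years.

11.96 years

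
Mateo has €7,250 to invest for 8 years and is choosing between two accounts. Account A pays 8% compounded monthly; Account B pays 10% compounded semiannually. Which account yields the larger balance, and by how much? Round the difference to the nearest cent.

A: (1 + 0.08/12)^96 ≈ 1.8924572199, so 7,250 × 1.8924572199 ≈ 13,720.3148.
B: (1 + 0.05)^16 ≈ 2.1828745884, so 7,250 × 2.1828745884 ≈ 15,825.8408.
Difference ≈ 2,105.5259 in favor of B.

Account B, by €2,105.53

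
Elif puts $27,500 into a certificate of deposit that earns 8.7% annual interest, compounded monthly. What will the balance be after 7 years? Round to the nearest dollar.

$50,450

Growth factor = (1 + 0.00725)^84 ≈ 1.834556912.
A ≈ 27,500 × 1.834556912 ≈ 50,450.3151.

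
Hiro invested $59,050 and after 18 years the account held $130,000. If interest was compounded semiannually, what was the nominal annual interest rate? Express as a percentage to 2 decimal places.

The 36-period growth factor is 130,000/59,050 = 2.20152.
r/2 = 2.20152^(1/36) − 1 ≈ 0.0221629, so r ≈ 2·0.0221629 = 4.43257%.

4.43%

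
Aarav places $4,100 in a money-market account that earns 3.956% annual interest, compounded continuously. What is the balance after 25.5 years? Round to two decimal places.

$11,243.24

A = P·e^(rt) = 4,100·e^(0.03956·25.5) = 4,100·e^1.00878.
e^1.00878 ≈ 2.7422534242, so A ≈ 11,243.2390.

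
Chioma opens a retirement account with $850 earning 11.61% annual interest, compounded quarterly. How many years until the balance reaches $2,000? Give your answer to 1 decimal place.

We need (1 + 0.029025)^(4t) = 2.3529, so 4t = ln 2.3529 / ln 1.029025 ≈ 29.9061.
t ≈ 29.9061/4 = 7.4765 years.

7.5 years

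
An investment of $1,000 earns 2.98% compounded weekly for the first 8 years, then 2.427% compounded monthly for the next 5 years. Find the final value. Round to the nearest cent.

Phase 1: 1,000·(1 + 0.0298/52)^416 ≈ 1,269.1301.
Phase 2: 1,269.1301·(1 + 0.0020225)^60 ≈ 1,432.6977.

$1,432.70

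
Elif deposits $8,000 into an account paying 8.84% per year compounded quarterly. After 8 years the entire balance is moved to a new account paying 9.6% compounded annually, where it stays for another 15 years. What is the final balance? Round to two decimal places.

After 8 years at 8.84%: 8,000 × 2.0127434648 ≈ 16,101.9477.
Then 15 years at 9.6%: 16,101.9477 × 3.9551076829 ≈ 63,684.9371.

$63,684.94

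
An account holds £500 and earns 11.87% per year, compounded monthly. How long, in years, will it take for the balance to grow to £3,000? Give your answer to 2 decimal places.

We need (1 + 0.00989167)^(12t) = 6, so 12t = ln 6 / ln 1.009892 ≈ 182.0327.
t ≈ 182.0327/12 = 15.1694 years.

15.17 years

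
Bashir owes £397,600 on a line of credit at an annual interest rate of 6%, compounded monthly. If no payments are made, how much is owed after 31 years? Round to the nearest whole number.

£2,542,268

Periodic rate = 6%/12 = 0.005; periods = 12·31 = 372.
A = 397,600·(1 + 0.005)^372 ≈ 397,600·6.394034473145 ≈ 2,542,268.1065.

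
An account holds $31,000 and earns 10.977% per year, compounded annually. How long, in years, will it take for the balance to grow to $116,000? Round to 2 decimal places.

We need (1 + 0.10977)^t = 3.7419, so t = ln 3.7419 / ln 1.10977 ≈ 12.6699.

12.67 years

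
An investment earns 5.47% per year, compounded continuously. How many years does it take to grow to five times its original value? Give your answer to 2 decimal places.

e^(0.0547t) = 5, so 0.0547t = ln 5 ≈ 1.6094.
t ≈ 1.6094/0.0547 ≈ 29.4230.

29.42 years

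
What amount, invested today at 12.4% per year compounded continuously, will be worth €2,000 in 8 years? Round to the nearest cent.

€741.67

P = A·e^(−rt) = 2,000·e^(−0.992).
e^(−0.992) ≈ 0.3708342803, so P ≈ 741.6686.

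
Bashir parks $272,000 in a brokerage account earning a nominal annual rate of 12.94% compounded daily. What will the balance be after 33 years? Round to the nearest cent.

Growth factor = (1 + 0.1294/365)^12045 ≈ 71.481826461603.
A ≈ 272,000 × 71.481826461603 ≈ 19,443,056.7976.

$19,443,056.80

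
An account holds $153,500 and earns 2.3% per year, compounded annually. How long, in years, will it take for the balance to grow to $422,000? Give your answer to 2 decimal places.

We need (1 + 0.023)^t = 2.7492, so t = ln 2.7492 / ln 1.023 ≈ 44.4735.

44.47 years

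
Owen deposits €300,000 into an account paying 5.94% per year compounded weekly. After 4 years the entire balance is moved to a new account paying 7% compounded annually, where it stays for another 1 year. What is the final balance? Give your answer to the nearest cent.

€407,037.58

Phase 1: 300,000·(1 + 0.0594/52)^208 ≈ 380,408.9551.
Phase 2: 380,408.9551·(1 + 0.07)^1 ≈ 407,037.5820.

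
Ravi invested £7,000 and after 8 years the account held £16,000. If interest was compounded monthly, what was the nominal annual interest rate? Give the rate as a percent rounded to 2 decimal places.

(1 + r/12)^96 = 16,000/7,000 = 2.28571.
1 + r/12 = 2.28571^(1/96) ≈ 1.008648, so r/12 ≈ 0.00864842.
r ≈ 12·0.00864842 = 10.37810%.

10.38%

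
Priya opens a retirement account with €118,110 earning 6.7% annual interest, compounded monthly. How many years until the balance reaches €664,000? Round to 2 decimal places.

25.84 years

(1 + 0.00558333)^(12t) = 664,000/118,110 = 5.6219.
12t·ln(1 + 0.00558333) = ln(5.6219); 12t = 1.7267/0.0055678 ≈ 310.1161.
t ≈ 25.8430 years.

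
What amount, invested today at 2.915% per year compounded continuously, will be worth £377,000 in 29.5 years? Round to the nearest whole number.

P = A·e^(−rt) = 377,000·e^(−0.859925).
e^(−0.859925) ≈ 0.423193820664, so P ≈ 159,544.0704.

£159,544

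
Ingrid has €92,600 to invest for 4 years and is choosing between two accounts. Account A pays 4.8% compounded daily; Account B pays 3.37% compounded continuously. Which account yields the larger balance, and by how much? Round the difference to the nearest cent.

Account A, by €6,236.36

Account A growth factor: (1 + 0.048/365)^1460 ≈ 1.21165522148; balance ≈ 112,199.2735.
Account B growth factor: e^(0.0337·4) = e^0.1348 ≈ 1.14430789988; balance ≈ 105,962.9115.
Account A is larger by 6,236.3620.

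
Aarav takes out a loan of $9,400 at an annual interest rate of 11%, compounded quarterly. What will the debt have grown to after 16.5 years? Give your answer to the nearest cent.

Growth factor = (1 + 0.0275)^66 ≈ 5.9924002874.
A ≈ 9,400 × 5.9924002874 ≈ 56,328.5627.

$56,328.56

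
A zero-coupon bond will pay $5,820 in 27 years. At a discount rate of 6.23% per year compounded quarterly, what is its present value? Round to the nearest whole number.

$1,097

Growth factor = (1 + 0.015575)^108 ≈ 5.307575247.
P = 5,820/5.307575247 ≈ 1,096.5459.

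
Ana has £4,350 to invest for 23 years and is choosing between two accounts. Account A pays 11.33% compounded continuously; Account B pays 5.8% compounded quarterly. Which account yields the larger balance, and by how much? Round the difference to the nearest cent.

Account A, by £42,557.80

A: e^(0.1133·23) = e^2.6059 ≈ 13.543408887, so 4,350 × 13.543408887 ≈ 58,913.8287.
B: (1 + 0.0145)^92 ≈ 3.7600076279, so 4,350 × 3.7600076279 ≈ 16,356.0332.
Difference ≈ 42,557.7955 in favor of A.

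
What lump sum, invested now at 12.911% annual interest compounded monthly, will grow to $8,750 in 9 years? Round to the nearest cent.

$2,754.59

Periodic rate = 12.911%/12 = 0.0107592; 108 periods.
P = 8,750/(1 + 0.12911/12)^108 ≈ 8,750/3.176511101 ≈ 2,754.5945.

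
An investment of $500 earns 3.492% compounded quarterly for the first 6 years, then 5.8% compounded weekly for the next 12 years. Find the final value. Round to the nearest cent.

$1,235.01

Phase 1: 500·(1 + 0.00873)^24 ≈ 615.9827.
Phase 2: 615.9827·(1 + 0.058/52)^624 ≈ 1,235.0058.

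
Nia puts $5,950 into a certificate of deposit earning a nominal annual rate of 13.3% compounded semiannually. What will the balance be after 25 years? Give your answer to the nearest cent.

$148,785.28

Growth factor = (1 + 0.0665)^50 ≈ 25.0059287428.
A ≈ 5,950 × 25.0059287428 ≈ 148,785.2760.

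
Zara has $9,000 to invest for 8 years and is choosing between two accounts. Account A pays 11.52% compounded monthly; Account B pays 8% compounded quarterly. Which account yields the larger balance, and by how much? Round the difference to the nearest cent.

Account A growth factor: (1 + 0.0096)^96 ≈ 2.5022852873; balance ≈ 22,520.5676.
Account B growth factor: (1 + 0.02)^32 ≈ 1.8845405921; balance ≈ 16,960.8653.
Account A is larger by 5,559.7023.

Account A, by $5,559.70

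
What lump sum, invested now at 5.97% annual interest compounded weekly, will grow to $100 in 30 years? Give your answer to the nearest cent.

Periodic rate = 5.97%/52 = 0.00114808; 1560 periods.
P = 100/(1 + 0.0597/52)^1560 ≈ 100/5.9892889 ≈ 16.6965.

$16.70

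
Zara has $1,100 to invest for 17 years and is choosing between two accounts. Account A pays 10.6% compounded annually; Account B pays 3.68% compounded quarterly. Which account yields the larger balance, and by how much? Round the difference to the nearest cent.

A: (1 + 0.106)^17 ≈ 5.544177914, so 1,100 × 5.544177914 ≈ 6,098.5957.
B: (1 + 0.0092)^68 ≈ 1.864028059, so 1,100 × 1.864028059 ≈ 2,050.4309.
Difference ≈ 4,048.1648 in favor of A.

Account A, by $4,048.16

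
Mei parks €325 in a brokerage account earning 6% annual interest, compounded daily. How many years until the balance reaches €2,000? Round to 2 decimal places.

30.29 years

(1 + 0.000164384)^(365t) = 2,000/325 = 6.1538.
365t·ln(1 + 0.000164384) = ln(6.1538); 365t = 1.8171/0.00016437 ≈ 11054.7953.
t ≈ 30.2871 years.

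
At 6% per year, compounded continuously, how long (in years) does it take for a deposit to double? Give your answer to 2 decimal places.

e^(0.06t) = 2, so 0.06t = ln 2 ≈ 0.69315.
t ≈ 0.69315/0.06 ≈ 11.5525.

11.55 years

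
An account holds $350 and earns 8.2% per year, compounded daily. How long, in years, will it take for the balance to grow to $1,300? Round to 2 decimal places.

16.00 years

(1 + 0.000224658)^(365t) = 1,300/350 = 3.7143.
365t·ln(1 + 0.000224658) = ln(3.7143); 365t = 1.3122/0.000224632 ≈ 5841.4857.
t ≈ 16.0041 years.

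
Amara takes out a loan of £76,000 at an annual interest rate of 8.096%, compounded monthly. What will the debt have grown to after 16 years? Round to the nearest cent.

£276,370.74

Growth factor = (1 + 0.08096/12)^192 ≈ 3.63645706505.
A ≈ 76,000 × 3.63645706505 ≈ 276,370.7369.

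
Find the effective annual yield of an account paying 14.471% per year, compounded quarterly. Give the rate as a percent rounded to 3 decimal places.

One year is 4 periods at 0.0361775 each: (1 + 0.0361775)^4 ≈ 1.152754.
EAR = 1.152754 − 1 ≈ 15.27540%.

15.275%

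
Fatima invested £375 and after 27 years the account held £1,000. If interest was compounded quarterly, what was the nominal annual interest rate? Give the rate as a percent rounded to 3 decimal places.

(1 + r/4)^108 = 1,000/375 = 2.66667.
1 + r/4 = 2.66667^(1/108) ≈ 1.009123, so r/4 ≈ 0.00912312.
r ≈ 4·0.00912312 = 3.64925%.

3.649%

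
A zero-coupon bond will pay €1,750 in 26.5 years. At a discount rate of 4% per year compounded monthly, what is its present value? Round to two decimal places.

€607.37

Growth factor = (1 + 0.04/12)^318 ≈ 2.881287519.
P = 1,750/2.881287519 ≈ 607.3674.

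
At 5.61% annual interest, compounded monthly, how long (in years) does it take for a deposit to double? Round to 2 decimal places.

(1 + 0.004675)^(12t) = 2.
12t = ln 2 / ln(1 + 0.004675) ≈ 0.69315/0.00466411 ≈ 148.6131.
t ≈ 12.3844.

12.38 years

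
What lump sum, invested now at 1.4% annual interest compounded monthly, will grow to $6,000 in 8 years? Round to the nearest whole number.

Periodic rate = 1.4%/12 = 0.00116667; 96 periods.
P = 6,000/(1 + 0.014/12)^96 ≈ 6,000/1.118439844 ≈ 5,364.6157.

$5,365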